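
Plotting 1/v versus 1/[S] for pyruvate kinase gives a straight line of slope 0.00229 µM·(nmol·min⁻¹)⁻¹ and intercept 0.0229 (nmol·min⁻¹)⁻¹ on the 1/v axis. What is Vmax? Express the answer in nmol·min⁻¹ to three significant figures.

The y-intercept of a Lineweaver–Burk plot equals 1/Vmax, so Vmax = 1/0.0229 = 43.7 nmol·min⁻¹.

43.7 nmol·min⁻¹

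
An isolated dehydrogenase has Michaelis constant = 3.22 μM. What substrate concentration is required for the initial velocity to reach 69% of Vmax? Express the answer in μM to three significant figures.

v/Vmax = [S]/(Km+[S]) = 0.69, so [S] = Km·0.69/(1 − 0.69) = 3.22 × 2.226.
[S] = 7.17 μM.

7.17 μM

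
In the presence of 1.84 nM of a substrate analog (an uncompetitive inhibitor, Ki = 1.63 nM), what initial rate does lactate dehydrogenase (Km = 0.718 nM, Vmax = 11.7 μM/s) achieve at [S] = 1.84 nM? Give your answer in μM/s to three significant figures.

α = 1 + [I]/Ki = 1 + 1.84/1.63 = 2.129.
For an uncompetitive inhibitor, both parameters are divided by α, giving Vmax/α and Km/α: Km,app = 0.337 nM, Vmax,app = 5.50 μM/s.
v = Vmax,app·[S]/(Km,app + [S]) = 5.50 × 1.84/(0.337 + 1.84) = 4.64 μM/s.

4.64 μM/s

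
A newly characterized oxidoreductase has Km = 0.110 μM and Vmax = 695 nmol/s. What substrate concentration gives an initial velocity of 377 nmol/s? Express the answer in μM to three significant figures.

Rearranging v = Vmax[S]/(Km+[S]) gives [S] = Km·v/(Vmax − v).
[S] = 0.110 × 377 / (695 − 377) = 41.47/318.0 = 0.130 μM.

0.130 μM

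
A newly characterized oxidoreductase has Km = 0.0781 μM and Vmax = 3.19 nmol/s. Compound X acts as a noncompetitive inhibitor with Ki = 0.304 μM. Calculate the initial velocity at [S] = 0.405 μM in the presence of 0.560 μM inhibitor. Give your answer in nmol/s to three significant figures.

With α = 1 + [I]/Ki = 1 + 0.560/0.304 = 2.842, the noncompetitive rate law is v = (Vmax/α)·[S] / (Km + [S]).
v = (3.19/2.842)×0.405 / (0.0781 + 0.405) = 0.4546/0.4831 = 0.941 nmol/s.

0.941 nmol/s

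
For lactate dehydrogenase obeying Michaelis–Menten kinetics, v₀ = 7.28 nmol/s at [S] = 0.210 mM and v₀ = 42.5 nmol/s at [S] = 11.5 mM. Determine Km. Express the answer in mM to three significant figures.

In reciprocal form, 1/v = (Km/Vmax)·(1/[S]) + 1/Vmax. The two points give (1/[S], 1/v) = (4.762, 0.1374) and (0.08696, 0.02353).
Slope = (0.1374 − 0.02353)/(4.762 − 0.08696) = 0.02435; intercept = 0.1374 − 0.02435×4.762 = 0.02141.
Vmax = 1/intercept = 46.7 nmol/s; Km = slope × Vmax = 0.02435 × 46.7 = 1.14 mM.

1.14 mM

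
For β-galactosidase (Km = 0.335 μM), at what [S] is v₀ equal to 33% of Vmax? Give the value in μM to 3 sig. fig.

v/Vmax = [S]/(Km+[S]) = 0.33, so [S] = Km·0.33/(1 − 0.33) = 0.335 × 0.4925.
[S] = 0.165 μM.

0.165 μM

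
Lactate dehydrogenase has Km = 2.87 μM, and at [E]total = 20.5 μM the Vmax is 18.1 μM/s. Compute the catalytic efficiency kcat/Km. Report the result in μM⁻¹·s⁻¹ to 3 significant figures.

0.308 μM⁻¹·s⁻¹

kcat = Vmax/[E]total = 18.1/20.5 = 0.883 s⁻¹.
kcat/Km = 0.883/2.87 = 0.308 μM⁻¹·s⁻¹.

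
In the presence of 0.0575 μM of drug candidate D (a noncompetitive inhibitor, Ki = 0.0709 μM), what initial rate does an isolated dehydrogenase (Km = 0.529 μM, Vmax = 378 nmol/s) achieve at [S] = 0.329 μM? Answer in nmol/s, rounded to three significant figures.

α = 1 + [I]/Ki = 1 + 0.0575/0.0709 = 1.811.
For a noncompetitive inhibitor, Vmax is reduced to Vmax/α while Km is unchanged: Km,app = 0.529 μM, Vmax,app = 209 nmol/s.
v = Vmax,app·[S]/(Km,app + [S]) = 209 × 0.329/(0.529 + 0.329) = 80.0 nmol/s.

80.0 nmol/s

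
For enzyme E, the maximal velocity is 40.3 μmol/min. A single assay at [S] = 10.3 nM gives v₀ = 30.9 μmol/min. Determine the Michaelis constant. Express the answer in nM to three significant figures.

3.13 nM

From v = Vmax[S]/(Km+[S]), Km = [S](Vmax − v)/v.
Km = 10.3 × (40.3 − 30.9) / 30.9 = 96.82/30.9 = 3.13 nM.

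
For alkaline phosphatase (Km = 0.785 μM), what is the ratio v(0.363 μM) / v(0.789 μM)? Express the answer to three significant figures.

Since Vmax cancels, v₂/v₁ = [S]₂(Km+[S]₁) / [S]₁(Km+[S]₂).
= 0.363×(0.785+0.789) / (0.789×(0.785+0.363)) = 0.5714/0.9058 = 0.631.

0.631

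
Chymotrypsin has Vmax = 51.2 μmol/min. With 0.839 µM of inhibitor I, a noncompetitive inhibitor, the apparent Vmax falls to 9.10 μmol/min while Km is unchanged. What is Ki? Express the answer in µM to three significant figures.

0.181 µM

Noncompetitive: Vmax,app = Vmax/α with α = 1 + [I]/Ki.
α = Vmax/Vmax,app = 51.2/9.10 = 5.626.
Since α = 1 + [I]/Ki, [I]/Ki = 5.626 − 1 = 4.626 and Ki = 0.839/4.626 = 0.181 µM.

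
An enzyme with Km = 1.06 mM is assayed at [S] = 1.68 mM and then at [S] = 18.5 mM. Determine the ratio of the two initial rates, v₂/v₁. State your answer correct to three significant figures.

1.54

Since Vmax cancels, v₂/v₁ = [S]₂(Km+[S]₁) / [S]₁(Km+[S]₂).
= 18.5×(1.06+1.68) / (1.68×(1.06+18.5)) = 50.69/32.86 = 1.54.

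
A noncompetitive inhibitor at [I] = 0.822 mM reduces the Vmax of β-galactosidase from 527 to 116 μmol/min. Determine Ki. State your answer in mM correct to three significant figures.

0.232 mM

Noncompetitive: Vmax,app = Vmax/α with α = 1 + [I]/Ki.
α = Vmax/Vmax,app = 527/116 = 4.543.
Since α = 1 + [I]/Ki, [I]/Ki = 4.543 − 1 = 3.543 and Ki = 0.822/3.543 = 0.232 mM.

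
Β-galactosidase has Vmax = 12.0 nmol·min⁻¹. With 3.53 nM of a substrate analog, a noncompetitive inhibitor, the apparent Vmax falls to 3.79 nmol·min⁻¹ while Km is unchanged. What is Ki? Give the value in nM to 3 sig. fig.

Noncompetitive: Vmax,app = Vmax/α with α = 1 + [I]/Ki.
α = Vmax/Vmax,app = 12.0/3.79 = 3.166.
Ki = [I]/(α − 1) = 3.53/2.166 = 1.63 nM.

1.63 nM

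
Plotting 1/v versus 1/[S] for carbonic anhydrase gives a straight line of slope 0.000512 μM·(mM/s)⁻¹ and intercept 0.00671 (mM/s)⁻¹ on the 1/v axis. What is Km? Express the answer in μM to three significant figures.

y-intercept = 1/Vmax ⇒ Vmax = 149 mM/s; slope = Km/Vmax ⇒ Km = slope × Vmax.
Km = 0.000512 × 149 = 0.0763 μM.

0.0763 μM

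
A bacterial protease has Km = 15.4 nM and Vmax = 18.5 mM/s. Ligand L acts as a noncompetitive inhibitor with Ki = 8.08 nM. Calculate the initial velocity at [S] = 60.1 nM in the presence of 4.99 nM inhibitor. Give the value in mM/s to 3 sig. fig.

With α = 1 + [I]/Ki = 1 + 4.99/8.08 = 1.618, the noncompetitive rate law is v = (Vmax/α)·[S] / (Km + [S]).
v = (18.5/1.618)×60.1 / (15.4 + 60.1) = 687.4/75.50 = 9.10 mM/s.

9.10 mM/s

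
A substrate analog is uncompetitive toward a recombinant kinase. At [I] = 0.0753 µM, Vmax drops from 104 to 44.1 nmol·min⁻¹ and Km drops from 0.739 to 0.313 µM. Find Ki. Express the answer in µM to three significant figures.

0.0554 µM

Uncompetitive: Vmax,app = Vmax/α (and Km,app = Km/α) with α = 1 + [I]/Ki.
α = Vmax/Vmax,app = 104/44.1 = 2.358.
Ki = [I]/(α − 1) = 0.0753/1.358 = 0.0554 µM.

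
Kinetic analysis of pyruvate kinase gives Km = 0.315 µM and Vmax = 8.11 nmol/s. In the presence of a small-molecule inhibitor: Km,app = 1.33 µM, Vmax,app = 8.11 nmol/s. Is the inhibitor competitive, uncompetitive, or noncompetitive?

competitive

Km increases (0.315 → 1.33 µM) while Vmax is unchanged — the hallmark of competitive inhibition.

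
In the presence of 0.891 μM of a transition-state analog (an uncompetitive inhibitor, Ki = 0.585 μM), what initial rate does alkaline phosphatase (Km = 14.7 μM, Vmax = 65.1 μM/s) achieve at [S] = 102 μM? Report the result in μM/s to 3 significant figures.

α = 1 + [I]/Ki = 1 + 0.891/0.585 = 2.523.
For an uncompetitive inhibitor, both parameters are divided by α, giving Vmax/α and Km/α: Km,app = 5.83 μM, Vmax,app = 25.8 μM/s.
v = Vmax,app·[S]/(Km,app + [S]) = 25.8 × 102/(5.83 + 102) = 24.4 μM/s.

24.4 μM/s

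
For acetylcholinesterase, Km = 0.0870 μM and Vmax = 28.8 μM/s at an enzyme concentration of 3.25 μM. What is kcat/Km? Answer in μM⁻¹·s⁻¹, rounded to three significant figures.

kcat = Vmax/[E]total = 28.8/3.25 = 8.86 s⁻¹.
kcat/Km = 8.86/0.0870 = 102 μM⁻¹·s⁻¹.

102 μM⁻¹·s⁻¹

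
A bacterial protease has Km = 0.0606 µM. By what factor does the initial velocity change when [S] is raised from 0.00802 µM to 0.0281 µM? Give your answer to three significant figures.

2.71

The fractional saturations are [S]/(Km+[S]) = 0.00802/0.06862 = 0.1169 and 0.0281/0.08870 = 0.3168.
v₂/v₁ is just their ratio: 0.3168/0.1169 = 2.71.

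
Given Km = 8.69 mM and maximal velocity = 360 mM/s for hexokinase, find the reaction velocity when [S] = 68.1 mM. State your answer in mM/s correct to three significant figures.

v = Vmax·[S]/(Km + [S]) = 360 × 68.1 / (8.69 + 68.1)
  = 24520 / 76.79 = 319 mM/s.

319 mM/s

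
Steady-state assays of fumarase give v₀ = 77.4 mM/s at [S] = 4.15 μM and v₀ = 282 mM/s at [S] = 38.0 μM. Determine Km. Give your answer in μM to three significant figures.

18.2 μM

From v = Vmax[S]/(Km+[S]), each point gives Vmax = v(Km+[S])/[S].
Equating: 77.4(Km+4.15)/4.15 = 282(Km+38.0)/38.0.
18.65·Km + 77.4 = 7.421·Km + 282, so (18.65 − 7.421)·Km = 282 − 77.4.
Km = 204.6/11.23 = 18.2 μM; then Vmax = 77.4(18.2+4.15)/4.15 = 417 mM/s.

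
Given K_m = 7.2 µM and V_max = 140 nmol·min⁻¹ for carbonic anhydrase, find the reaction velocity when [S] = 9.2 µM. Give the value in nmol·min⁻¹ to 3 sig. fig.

[S]/(Km+[S]) = 9.2/16.40 = 0.5610, the fractional saturation.
v = 0.5610 × Vmax = 0.5610 × 140 = 78.5 nmol·min⁻¹.

78.5 nmol·min⁻¹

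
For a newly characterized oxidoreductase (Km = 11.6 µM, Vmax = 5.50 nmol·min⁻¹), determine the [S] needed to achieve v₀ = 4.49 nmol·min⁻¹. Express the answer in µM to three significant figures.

51.6 µM

The required fractional saturation is v/Vmax = 4.49/5.50 = 0.8164.
Then [S]/(Km+[S]) = 0.8164 ⇒ [S] = 11.6 × 0.8164/(1 − 0.8164) = 51.6 µM.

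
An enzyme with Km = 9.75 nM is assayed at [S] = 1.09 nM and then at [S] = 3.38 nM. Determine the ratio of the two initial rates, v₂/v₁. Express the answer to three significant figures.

2.56

The fractional saturations are [S]/(Km+[S]) = 1.09/10.84 = 0.1006 and 3.38/13.13 = 0.2574.
v₂/v₁ is just their ratio: 0.2574/0.1006 = 2.56.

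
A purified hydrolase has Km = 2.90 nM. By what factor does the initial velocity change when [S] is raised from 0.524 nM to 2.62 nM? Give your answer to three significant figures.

3.10

Since Vmax cancels, v₂/v₁ = [S]₂(Km+[S]₁) / [S]₁(Km+[S]₂).
= 2.62×(2.90+0.524) / (0.524×(2.90+2.62)) = 8.971/2.892 = 3.10.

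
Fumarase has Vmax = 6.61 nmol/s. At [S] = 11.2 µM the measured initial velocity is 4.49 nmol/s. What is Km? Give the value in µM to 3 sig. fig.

5.29 µM

From v = Vmax[S]/(Km+[S]), Km = [S](Vmax − v)/v.
Km = 11.2 × (6.61 − 4.49) / 4.49 = 23.74/4.49 = 5.29 µM.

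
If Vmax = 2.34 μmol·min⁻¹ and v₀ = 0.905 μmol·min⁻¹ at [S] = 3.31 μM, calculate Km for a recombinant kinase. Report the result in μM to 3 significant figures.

From v = Vmax[S]/(Km+[S]), Km = [S](Vmax − v)/v.
Km = 3.31 × (2.34 − 0.905) / 0.905 = 4.750/0.905 = 5.25 μM.

5.25 μM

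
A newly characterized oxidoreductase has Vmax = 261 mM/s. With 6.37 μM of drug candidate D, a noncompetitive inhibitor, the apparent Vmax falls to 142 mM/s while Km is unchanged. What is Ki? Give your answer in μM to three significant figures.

7.60 μM

Noncompetitive: Vmax,app = Vmax/α with α = 1 + [I]/Ki.
α = Vmax/Vmax,app = 261/142 = 1.838.
Ki = [I]/(α − 1) = 6.37/0.8380 = 7.60 μM.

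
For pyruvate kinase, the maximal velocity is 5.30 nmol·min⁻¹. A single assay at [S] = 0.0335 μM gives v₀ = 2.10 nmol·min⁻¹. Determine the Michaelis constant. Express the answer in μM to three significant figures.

0.0510 μM

From v = Vmax[S]/(Km+[S]), Km = [S](Vmax − v)/v.
Km = 0.0335 × (5.30 − 2.10) / 2.10 = 0.1072/2.10 = 0.0510 μM.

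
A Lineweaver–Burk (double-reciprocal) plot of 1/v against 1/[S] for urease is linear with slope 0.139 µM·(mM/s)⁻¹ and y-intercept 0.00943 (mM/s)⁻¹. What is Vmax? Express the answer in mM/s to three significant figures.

106 mM/s

The y-intercept of a Lineweaver–Burk plot equals 1/Vmax, so Vmax = 1/0.00943 = 106 mM/s.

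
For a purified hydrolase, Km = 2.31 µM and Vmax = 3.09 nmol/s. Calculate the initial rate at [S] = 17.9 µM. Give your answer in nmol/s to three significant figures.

2.74 nmol/s

[S]/(Km+[S]) = 17.9/20.21 = 0.8857, the fractional saturation.
v = 0.8857 × Vmax = 0.8857 × 3.09 = 2.74 nmol/s.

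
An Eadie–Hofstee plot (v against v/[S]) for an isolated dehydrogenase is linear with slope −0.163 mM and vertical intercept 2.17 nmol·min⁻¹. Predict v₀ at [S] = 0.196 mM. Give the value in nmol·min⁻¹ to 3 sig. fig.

In the Eadie–Hofstee form v = Vmax − Km·(v/[S]), the slope is −Km and the intercept is Vmax, so Km = 0.163 mM and Vmax = 2.17 nmol·min⁻¹.
v = 2.17 × 0.196/(0.163 + 0.196) = 1.18 nmol·min⁻¹.

1.18 nmol·min⁻¹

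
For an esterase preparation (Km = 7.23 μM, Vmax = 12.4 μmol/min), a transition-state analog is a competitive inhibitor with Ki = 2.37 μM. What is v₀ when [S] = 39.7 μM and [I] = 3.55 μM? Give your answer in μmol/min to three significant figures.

8.52 μmol/min

α = 1 + [I]/Ki = 1 + 3.55/2.37 = 2.498.
For a competitive inhibitor, Vmax is unchanged and the apparent Km becomes α·Km: Km,app = 18.1 μM, Vmax,app = 12.4 μmol/min.
v = Vmax,app·[S]/(Km,app + [S]) = 12.4 × 39.7/(18.1 + 39.7) = 8.52 μmol/min.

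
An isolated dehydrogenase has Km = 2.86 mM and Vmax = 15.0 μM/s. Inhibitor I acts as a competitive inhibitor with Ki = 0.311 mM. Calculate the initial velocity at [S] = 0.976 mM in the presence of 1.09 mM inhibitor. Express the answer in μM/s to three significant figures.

α = 1 + [I]/Ki = 1 + 1.09/0.311 = 4.505.
For a competitive inhibitor, Vmax is unchanged and the apparent Km becomes α·Km: Km,app = 12.9 mM, Vmax,app = 15.0 μM/s.
v = Vmax,app·[S]/(Km,app + [S]) = 15.0 × 0.976/(12.9 + 0.976) = 1.06 μM/s.

1.06 μM/s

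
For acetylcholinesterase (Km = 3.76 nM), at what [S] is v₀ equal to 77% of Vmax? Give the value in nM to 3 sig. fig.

v/Vmax = [S]/(Km+[S]) = 0.77, so [S] = Km·0.77/(1 − 0.77) = 3.76 × 3.348.
[S] = 12.6 nM.

12.6 nM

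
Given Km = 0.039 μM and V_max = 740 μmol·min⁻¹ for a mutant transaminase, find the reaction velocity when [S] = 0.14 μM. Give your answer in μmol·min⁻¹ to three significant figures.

v = Vmax·[S]/(Km + [S]) = 740 × 0.14 / (0.039 + 0.14)
  = 103.6 / 0.1790 = 579 μmol·min⁻¹.

579 μmol·min⁻¹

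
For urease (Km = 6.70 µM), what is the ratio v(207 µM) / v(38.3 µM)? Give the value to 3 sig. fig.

The fractional saturations are [S]/(Km+[S]) = 38.3/45.00 = 0.8511 and 207/213.7 = 0.9686.
v₂/v₁ is just their ratio: 0.9686/0.8511 = 1.14.

1.14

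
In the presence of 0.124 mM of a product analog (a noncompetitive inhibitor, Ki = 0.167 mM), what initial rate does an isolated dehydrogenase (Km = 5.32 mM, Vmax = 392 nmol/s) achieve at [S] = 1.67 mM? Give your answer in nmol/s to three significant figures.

53.7 nmol/s

With α = 1 + [I]/Ki = 1 + 0.124/0.167 = 1.743, the noncompetitive rate law is v = (Vmax/α)·[S] / (Km + [S]).
v = (392/1.743)×1.67 / (5.32 + 1.67) = 375.7/6.990 = 53.7 nmol/s.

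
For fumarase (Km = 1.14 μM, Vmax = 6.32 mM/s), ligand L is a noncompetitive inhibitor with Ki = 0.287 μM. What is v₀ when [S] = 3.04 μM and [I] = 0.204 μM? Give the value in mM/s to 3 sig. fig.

2.69 mM/s

With α = 1 + [I]/Ki = 1 + 0.204/0.287 = 1.711, the noncompetitive rate law is v = (Vmax/α)·[S] / (Km + [S]).
v = (6.32/1.711)×3.04 / (1.14 + 3.04) = 11.23/4.180 = 2.69 mM/s.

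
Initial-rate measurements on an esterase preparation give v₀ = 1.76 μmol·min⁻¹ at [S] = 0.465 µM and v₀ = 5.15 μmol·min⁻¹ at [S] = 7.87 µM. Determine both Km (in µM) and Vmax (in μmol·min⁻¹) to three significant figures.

Km = 1.08 µM; Vmax = 5.86 μmol·min⁻¹

From v = Vmax[S]/(Km+[S]), each point gives Vmax = v(Km+[S])/[S].
Equating: 1.76(Km+0.465)/0.465 = 5.15(Km+7.87)/7.87.
3.785·Km + 1.76 = 0.6544·Km + 5.15, so (3.785 − 0.6544)·Km = 5.15 − 1.76.
Km = 3.390/3.131 = 1.08 µM; then Vmax = 1.76(1.08+0.465)/0.465 = 5.86 μmol·min⁻¹.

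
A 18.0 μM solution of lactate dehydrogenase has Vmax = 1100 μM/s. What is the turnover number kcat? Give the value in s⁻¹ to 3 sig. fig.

61.1 s⁻¹

kcat = Vmax/[E]total = 1100 μM/s / 18.0 μM = 61.1 s⁻¹.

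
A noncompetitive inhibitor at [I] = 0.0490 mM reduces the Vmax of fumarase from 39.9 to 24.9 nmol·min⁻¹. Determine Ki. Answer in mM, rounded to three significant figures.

Noncompetitive: Vmax,app = Vmax/α with α = 1 + [I]/Ki.
α = Vmax/Vmax,app = 39.9/24.9 = 1.602.
Ki = [I]/(α − 1) = 0.0490/0.6024 = 0.0813 mM.

0.0813 mM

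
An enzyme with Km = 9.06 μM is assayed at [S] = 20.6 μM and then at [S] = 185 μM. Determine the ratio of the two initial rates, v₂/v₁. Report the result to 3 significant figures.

1.37

Since Vmax cancels, v₂/v₁ = [S]₂(Km+[S]₁) / [S]₁(Km+[S]₂).
= 185×(9.06+20.6) / (20.6×(9.06+185)) = 5487/3998 = 1.37.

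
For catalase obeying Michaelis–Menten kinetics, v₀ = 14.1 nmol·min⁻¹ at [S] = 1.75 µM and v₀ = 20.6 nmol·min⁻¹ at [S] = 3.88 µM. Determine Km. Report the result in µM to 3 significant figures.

From v = Vmax[S]/(Km+[S]), each point gives Vmax = v(Km+[S])/[S].
Equating: 14.1(Km+1.75)/1.75 = 20.6(Km+3.88)/3.88.
8.057·Km + 14.1 = 5.309·Km + 20.6, so (8.057 − 5.309)·Km = 20.6 − 14.1.
Km = 6.500/2.748 = 2.37 µM; then Vmax = 14.1(2.37+1.75)/1.75 = 33.2 nmol·min⁻¹.

2.37 µM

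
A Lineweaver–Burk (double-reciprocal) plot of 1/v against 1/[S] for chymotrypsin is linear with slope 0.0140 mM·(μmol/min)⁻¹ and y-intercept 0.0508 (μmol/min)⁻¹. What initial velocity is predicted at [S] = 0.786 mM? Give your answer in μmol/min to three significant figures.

The y-intercept is 1/Vmax, so Vmax = 1/0.0508 = 19.7 μmol/min.
The slope is Km/Vmax, so Km = 0.0140 × 19.7 = 0.276 mM.
Then v = 19.7 × 0.786/(0.276 + 0.786) = 14.6 μmol/min.

14.6 μmol/min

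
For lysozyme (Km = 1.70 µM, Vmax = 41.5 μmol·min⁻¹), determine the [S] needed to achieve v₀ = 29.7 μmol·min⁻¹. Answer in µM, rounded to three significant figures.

The required fractional saturation is v/Vmax = 29.7/41.5 = 0.7157.
Then [S]/(Km+[S]) = 0.7157 ⇒ [S] = 1.70 × 0.7157/(1 − 0.7157) = 4.28 µM.

4.28 µM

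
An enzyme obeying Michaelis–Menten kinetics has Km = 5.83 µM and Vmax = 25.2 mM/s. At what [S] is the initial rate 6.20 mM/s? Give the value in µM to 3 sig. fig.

The required fractional saturation is v/Vmax = 6.20/25.2 = 0.2460.
Then [S]/(Km+[S]) = 0.2460 ⇒ [S] = 5.83 × 0.2460/(1 − 0.2460) = 1.90 µM.

1.90 µM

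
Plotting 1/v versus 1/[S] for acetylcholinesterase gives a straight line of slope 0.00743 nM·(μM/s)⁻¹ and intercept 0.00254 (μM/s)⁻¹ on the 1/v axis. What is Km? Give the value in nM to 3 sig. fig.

y-intercept = 1/Vmax ⇒ Vmax = 394 μM/s; slope = Km/Vmax ⇒ Km = slope × Vmax.
Km = 0.00743 × 394 = 2.93 nM.

2.93 nM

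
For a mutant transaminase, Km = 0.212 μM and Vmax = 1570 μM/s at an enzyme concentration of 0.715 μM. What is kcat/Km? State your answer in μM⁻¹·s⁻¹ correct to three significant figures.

kcat = Vmax/[E]total = 1570/0.715 = 2200 s⁻¹.
kcat/Km = 2200/0.212 = 10400 μM⁻¹·s⁻¹.

10400 μM⁻¹·s⁻¹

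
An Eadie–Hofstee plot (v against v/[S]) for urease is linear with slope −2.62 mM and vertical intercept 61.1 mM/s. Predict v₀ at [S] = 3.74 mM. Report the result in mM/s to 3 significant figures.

35.9 mM/s

In the Eadie–Hofstee form v = Vmax − Km·(v/[S]), the slope is −Km and the intercept is Vmax, so Km = 2.62 mM and Vmax = 61.1 mM/s.
v = 61.1 × 3.74/(2.62 + 3.74) = 35.9 mM/s.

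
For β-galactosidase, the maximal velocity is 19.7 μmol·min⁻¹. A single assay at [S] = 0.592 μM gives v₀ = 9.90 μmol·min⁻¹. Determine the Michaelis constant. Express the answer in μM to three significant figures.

v/Vmax = 9.90/19.7 = 0.5025 = [S]/(Km+[S]).
So Km + [S] = [S]/0.5025 = 1.178 μM, giving Km = 1.178 − 0.592 = 0.586 μM.

0.586 μM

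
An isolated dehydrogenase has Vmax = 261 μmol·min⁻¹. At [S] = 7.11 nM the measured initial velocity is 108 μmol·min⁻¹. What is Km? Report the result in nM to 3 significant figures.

10.1 nM

v/Vmax = 108/261 = 0.4138 = [S]/(Km+[S]).
So Km + [S] = [S]/0.4138 = 17.18 nM, giving Km = 17.18 − 7.11 = 10.1 nM.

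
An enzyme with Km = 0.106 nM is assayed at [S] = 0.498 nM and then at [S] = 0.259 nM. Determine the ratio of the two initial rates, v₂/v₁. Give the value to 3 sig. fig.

The fractional saturations are [S]/(Km+[S]) = 0.498/0.6040 = 0.8245 and 0.259/0.3650 = 0.7096.
v₂/v₁ is just their ratio: 0.7096/0.8245 = 0.861.

0.861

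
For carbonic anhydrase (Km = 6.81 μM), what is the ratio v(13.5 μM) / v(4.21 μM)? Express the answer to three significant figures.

The fractional saturations are [S]/(Km+[S]) = 4.21/11.02 = 0.3820 and 13.5/20.31 = 0.6647.
v₂/v₁ is just their ratio: 0.6647/0.3820 = 1.74.

1.74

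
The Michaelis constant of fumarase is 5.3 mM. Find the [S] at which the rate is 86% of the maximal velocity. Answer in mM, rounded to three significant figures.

32.6 mM

v/Vmax = [S]/(Km+[S]) = 0.86, so [S] = Km·0.86/(1 − 0.86) = 5.3 × 6.143.
[S] = 32.6 mM.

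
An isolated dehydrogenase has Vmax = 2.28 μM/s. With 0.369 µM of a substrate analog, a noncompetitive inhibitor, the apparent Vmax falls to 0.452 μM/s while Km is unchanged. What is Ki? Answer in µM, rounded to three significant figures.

Noncompetitive: Vmax,app = Vmax/α with α = 1 + [I]/Ki.
α = Vmax/Vmax,app = 2.28/0.452 = 5.044.
Ki = [I]/(α − 1) = 0.369/4.044 = 0.0912 µM.

0.0912 µM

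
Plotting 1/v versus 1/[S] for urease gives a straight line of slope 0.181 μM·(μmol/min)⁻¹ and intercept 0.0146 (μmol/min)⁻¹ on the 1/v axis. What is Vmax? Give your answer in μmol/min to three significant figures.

The y-intercept of a Lineweaver–Burk plot equals 1/Vmax, so Vmax = 1/0.0146 = 68.5 μmol/min.

68.5 μmol/min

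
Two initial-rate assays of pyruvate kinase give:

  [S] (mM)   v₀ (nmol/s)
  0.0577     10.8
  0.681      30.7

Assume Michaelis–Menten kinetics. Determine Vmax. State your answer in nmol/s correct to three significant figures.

In reciprocal form, 1/v = (Km/Vmax)·(1/[S]) + 1/Vmax. The two points give (1/[S], 1/v) = (17.33, 0.09259) and (1.468, 0.03257).
Slope = (0.09259 − 0.03257)/(17.33 − 1.468) = 0.003784; intercept = 0.09259 − 0.003784×17.33 = 0.02702.
Vmax = 1/intercept = 37.0 nmol/s; Km = slope × Vmax = 0.003784 × 37.0 = 0.140 mM.

37.0 nmol/s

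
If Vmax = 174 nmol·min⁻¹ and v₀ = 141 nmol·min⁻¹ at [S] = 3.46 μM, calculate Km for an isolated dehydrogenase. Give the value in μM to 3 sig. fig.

v/Vmax = 141/174 = 0.8103 = [S]/(Km+[S]).
So Km + [S] = [S]/0.8103 = 4.270 μM, giving Km = 4.270 − 3.46 = 0.810 μM.

0.810 μM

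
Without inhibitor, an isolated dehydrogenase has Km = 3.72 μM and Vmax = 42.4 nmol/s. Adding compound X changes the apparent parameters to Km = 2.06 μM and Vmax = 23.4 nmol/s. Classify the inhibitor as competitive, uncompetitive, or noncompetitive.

uncompetitive

Both Km and Vmax decrease by the same factor (~1.81-fold) — characteristic of uncompetitive inhibition.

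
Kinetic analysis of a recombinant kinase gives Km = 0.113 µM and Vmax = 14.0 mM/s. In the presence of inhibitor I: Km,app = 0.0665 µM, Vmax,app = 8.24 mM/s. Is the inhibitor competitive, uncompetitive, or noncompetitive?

Both Km and Vmax decrease by the same factor (~1.70-fold) — characteristic of uncompetitive inhibition.

uncompetitive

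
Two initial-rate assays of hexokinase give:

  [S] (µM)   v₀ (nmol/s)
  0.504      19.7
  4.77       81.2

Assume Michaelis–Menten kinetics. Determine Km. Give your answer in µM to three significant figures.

2.79 µM

In reciprocal form, 1/v = (Km/Vmax)·(1/[S]) + 1/Vmax. The two points give (1/[S], 1/v) = (1.984, 0.05076) and (0.2096, 0.01232).
Slope = (0.05076 − 0.01232)/(1.984 − 0.2096) = 0.02167; intercept = 0.05076 − 0.02167×1.984 = 0.007773.
Vmax = 1/intercept = 129 nmol/s; Km = slope × Vmax = 0.02167 × 129 = 2.79 µM.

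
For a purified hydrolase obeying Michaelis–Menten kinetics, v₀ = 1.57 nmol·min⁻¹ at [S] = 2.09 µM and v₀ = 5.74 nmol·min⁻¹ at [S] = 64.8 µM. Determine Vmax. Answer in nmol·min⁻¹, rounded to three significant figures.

In reciprocal form, 1/v = (Km/Vmax)·(1/[S]) + 1/Vmax. The two points give (1/[S], 1/v) = (0.4785, 0.6369) and (0.01543, 0.1742).
Slope = (0.6369 − 0.1742)/(0.4785 − 0.01543) = 0.9993; intercept = 0.6369 − 0.9993×0.4785 = 0.1588.
Vmax = 1/intercept = 6.30 nmol·min⁻¹; Km = slope × Vmax = 0.9993 × 6.30 = 6.29 µM.

6.30 nmol·min⁻¹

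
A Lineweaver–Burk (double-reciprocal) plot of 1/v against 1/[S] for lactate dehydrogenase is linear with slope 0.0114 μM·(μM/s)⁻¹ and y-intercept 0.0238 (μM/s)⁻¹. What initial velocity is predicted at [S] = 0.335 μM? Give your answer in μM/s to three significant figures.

17.3 μM/s

The y-intercept is 1/Vmax, so Vmax = 1/0.0238 = 42.0 μM/s.
The slope is Km/Vmax, so Km = 0.0114 × 42.0 = 0.479 μM.
Then v = 42.0 × 0.335/(0.479 + 0.335) = 17.3 μM/s.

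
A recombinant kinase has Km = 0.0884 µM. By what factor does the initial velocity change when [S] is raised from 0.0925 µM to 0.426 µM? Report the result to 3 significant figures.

1.62

Since Vmax cancels, v₂/v₁ = [S]₂(Km+[S]₁) / [S]₁(Km+[S]₂).
= 0.426×(0.0884+0.0925) / (0.0925×(0.0884+0.426)) = 0.07706/0.04758 = 1.62.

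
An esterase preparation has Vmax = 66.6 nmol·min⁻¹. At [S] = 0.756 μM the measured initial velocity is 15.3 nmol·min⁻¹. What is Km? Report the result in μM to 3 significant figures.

2.53 μM

v/Vmax = 15.3/66.6 = 0.2297 = [S]/(Km+[S]).
So Km + [S] = [S]/0.2297 = 3.291 μM, giving Km = 3.291 − 0.756 = 2.53 μM.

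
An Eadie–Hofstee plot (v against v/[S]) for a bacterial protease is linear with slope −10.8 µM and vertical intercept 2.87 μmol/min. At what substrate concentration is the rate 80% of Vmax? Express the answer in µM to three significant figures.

43.2 µM

The Eadie–Hofstee slope gives Km = 10.8 µM (slope = −Km).
v/Vmax = [S]/(Km+[S]) = 0.8 ⇒ [S] = Km·0.8/(1−0.8) = 10.8 × 4.000 = 43.2 µM.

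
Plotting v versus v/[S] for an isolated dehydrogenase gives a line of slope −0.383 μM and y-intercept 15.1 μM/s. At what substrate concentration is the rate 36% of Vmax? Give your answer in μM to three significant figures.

The Eadie–Hofstee slope gives Km = 0.383 μM (slope = −Km).
v/Vmax = [S]/(Km+[S]) = 0.36 ⇒ [S] = Km·0.36/(1−0.36) = 0.383 × 0.5625 = 0.215 μM.

0.215 μM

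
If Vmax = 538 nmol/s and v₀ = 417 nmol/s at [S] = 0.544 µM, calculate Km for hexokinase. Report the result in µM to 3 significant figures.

0.158 µM

From v = Vmax[S]/(Km+[S]), Km = [S](Vmax − v)/v.
Km = 0.544 × (538 − 417) / 417 = 65.82/417 = 0.158 µM.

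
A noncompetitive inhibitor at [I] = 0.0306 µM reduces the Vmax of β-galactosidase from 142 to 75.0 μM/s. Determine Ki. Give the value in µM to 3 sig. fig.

0.0343 µM

Noncompetitive: Vmax,app = Vmax/α with α = 1 + [I]/Ki.
α = Vmax/Vmax,app = 142/75.0 = 1.893.
Since α = 1 + [I]/Ki, [I]/Ki = 1.893 − 1 = 0.8933 and Ki = 0.0306/0.8933 = 0.0343 µM.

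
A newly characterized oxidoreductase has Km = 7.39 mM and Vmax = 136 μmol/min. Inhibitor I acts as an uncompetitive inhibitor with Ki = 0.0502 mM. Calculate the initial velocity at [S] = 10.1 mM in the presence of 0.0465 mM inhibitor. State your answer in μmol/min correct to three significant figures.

51.2 μmol/min

α = 1 + [I]/Ki = 1 + 0.0465/0.0502 = 1.926.
For an uncompetitive inhibitor, both parameters are divided by α, giving Vmax/α and Km/α: Km,app = 3.84 mM, Vmax,app = 70.6 μmol/min.
v = Vmax,app·[S]/(Km,app + [S]) = 70.6 × 10.1/(3.84 + 10.1) = 51.2 μmol/min.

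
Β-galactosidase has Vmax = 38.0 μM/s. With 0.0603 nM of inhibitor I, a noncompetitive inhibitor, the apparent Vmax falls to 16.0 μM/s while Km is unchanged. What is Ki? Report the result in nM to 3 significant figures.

Noncompetitive: Vmax,app = Vmax/α with α = 1 + [I]/Ki.
α = Vmax/Vmax,app = 38.0/16.0 = 2.375.
Since α = 1 + [I]/Ki, [I]/Ki = 2.375 − 1 = 1.375 and Ki = 0.0603/1.375 = 0.0439 nM.

0.0439 nM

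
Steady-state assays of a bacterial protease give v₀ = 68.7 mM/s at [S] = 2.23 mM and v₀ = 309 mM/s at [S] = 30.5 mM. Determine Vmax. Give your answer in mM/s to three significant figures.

In reciprocal form, 1/v = (Km/Vmax)·(1/[S]) + 1/Vmax. The two points give (1/[S], 1/v) = (0.4484, 0.01456) and (0.03279, 0.003236).
Slope = (0.01456 − 0.003236)/(0.4484 − 0.03279) = 0.02723; intercept = 0.01456 − 0.02723×0.4484 = 0.002343.
Vmax = 1/intercept = 427 mM/s; Km = slope × Vmax = 0.02723 × 427 = 11.6 mM.

427 mM/s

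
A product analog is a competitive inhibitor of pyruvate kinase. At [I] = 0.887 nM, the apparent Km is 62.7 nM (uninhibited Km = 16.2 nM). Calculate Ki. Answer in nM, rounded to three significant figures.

0.309 nM

Competitive: Km,app = α·Km with α = 1 + [I]/Ki.
α = Km,app/Km = 62.7/16.2 = 3.870.
Since α = 1 + [I]/Ki, [I]/Ki = 3.870 − 1 = 2.870 and Ki = 0.887/2.870 = 0.309 nM.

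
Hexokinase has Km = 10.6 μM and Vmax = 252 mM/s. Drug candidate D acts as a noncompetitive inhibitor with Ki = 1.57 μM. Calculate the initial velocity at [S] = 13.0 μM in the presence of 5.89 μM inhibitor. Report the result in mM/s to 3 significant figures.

α = 1 + [I]/Ki = 1 + 5.89/1.57 = 4.752.
For a noncompetitive inhibitor, Vmax is reduced to Vmax/α while Km is unchanged: Km,app = 10.6 μM, Vmax,app = 53.0 mM/s.
v = Vmax,app·[S]/(Km,app + [S]) = 53.0 × 13.0/(10.6 + 13.0) = 29.2 mM/s.

29.2 mM/s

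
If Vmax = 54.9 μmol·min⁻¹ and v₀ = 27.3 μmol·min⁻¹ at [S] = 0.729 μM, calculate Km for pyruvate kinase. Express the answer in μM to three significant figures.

0.737 μM

From v = Vmax[S]/(Km+[S]), Km = [S](Vmax − v)/v.
Km = 0.729 × (54.9 − 27.3) / 27.3 = 20.12/27.3 = 0.737 μM.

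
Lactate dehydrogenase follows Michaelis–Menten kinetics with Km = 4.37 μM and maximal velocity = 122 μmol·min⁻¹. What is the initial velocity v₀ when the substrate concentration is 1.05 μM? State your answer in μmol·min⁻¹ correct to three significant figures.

v = Vmax·[S]/(Km + [S]) = 122 × 1.05 / (4.37 + 1.05)
  = 128.1 / 5.420 = 23.6 μmol·min⁻¹.

23.6 μmol·min⁻¹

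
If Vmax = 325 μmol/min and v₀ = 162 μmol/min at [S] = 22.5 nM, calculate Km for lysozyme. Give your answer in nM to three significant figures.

22.6 nM

From v = Vmax[S]/(Km+[S]), Km = [S](Vmax − v)/v.
Km = 22.5 × (325 − 162) / 162 = 3668/162 = 22.6 nM.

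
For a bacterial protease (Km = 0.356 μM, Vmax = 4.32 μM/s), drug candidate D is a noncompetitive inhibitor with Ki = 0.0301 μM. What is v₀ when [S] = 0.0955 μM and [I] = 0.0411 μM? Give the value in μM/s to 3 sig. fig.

0.386 μM/s

α = 1 + [I]/Ki = 1 + 0.0411/0.0301 = 2.365.
For a noncompetitive inhibitor, Vmax is reduced to Vmax/α while Km is unchanged: Km,app = 0.356 μM, Vmax,app = 1.83 μM/s.
v = Vmax,app·[S]/(Km,app + [S]) = 1.83 × 0.0955/(0.356 + 0.0955) = 0.386 μM/s.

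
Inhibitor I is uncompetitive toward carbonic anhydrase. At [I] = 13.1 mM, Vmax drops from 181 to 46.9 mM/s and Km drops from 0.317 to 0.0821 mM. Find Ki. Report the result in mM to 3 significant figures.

Uncompetitive: Vmax,app = Vmax/α (and Km,app = Km/α) with α = 1 + [I]/Ki.
α = Vmax/Vmax,app = 181/46.9 = 3.859.
Since α = 1 + [I]/Ki, [I]/Ki = 3.859 − 1 = 2.859 and Ki = 13.1/2.859 = 4.58 mM.

4.58 mM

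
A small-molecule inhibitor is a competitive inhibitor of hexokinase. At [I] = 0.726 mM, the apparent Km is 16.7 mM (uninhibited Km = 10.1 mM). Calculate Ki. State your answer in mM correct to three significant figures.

Competitive: Km,app = α·Km with α = 1 + [I]/Ki.
α = Km,app/Km = 16.7/10.1 = 1.653.
Since α = 1 + [I]/Ki, [I]/Ki = 1.653 − 1 = 0.6535 and Ki = 0.726/0.6535 = 1.11 mM.

1.11 mM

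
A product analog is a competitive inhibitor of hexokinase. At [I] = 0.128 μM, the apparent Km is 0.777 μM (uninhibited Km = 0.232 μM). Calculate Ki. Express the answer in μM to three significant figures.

Competitive: Km,app = α·Km with α = 1 + [I]/Ki.
α = Km,app/Km = 0.777/0.232 = 3.349.
Ki = [I]/(α − 1) = 0.128/2.349 = 0.0545 μM.

0.0545 μM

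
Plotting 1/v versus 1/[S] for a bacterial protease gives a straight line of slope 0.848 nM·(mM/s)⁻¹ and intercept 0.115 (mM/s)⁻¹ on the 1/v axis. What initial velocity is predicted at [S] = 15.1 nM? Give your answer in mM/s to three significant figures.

The y-intercept is 1/Vmax, so Vmax = 1/0.115 = 8.70 mM/s.
The slope is Km/Vmax, so Km = 0.848 × 8.70 = 7.37 nM.
Then v = 8.70 × 15.1/(7.37 + 15.1) = 5.84 mM/s.

5.84 mM/s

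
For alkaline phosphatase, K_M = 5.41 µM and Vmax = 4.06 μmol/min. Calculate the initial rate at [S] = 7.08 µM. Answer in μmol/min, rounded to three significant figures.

2.30 μmol/min

[S]/(Km+[S]) = 7.08/12.49 = 0.5669, the fractional saturation.
v = 0.5669 × Vmax = 0.5669 × 4.06 = 2.30 μmol/min.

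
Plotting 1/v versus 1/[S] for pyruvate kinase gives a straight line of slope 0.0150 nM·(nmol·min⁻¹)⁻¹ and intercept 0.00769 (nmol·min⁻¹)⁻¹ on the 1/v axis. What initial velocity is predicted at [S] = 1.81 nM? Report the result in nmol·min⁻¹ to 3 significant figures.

The y-intercept is 1/Vmax, so Vmax = 1/0.00769 = 130 nmol·min⁻¹.
The slope is Km/Vmax, so Km = 0.0150 × 130 = 1.95 nM.
Then v = 130 × 1.81/(1.95 + 1.81) = 62.6 nmol·min⁻¹.

62.6 nmol·min⁻¹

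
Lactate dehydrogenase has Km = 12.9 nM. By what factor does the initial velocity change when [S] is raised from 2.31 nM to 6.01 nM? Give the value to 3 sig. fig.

The fractional saturations are [S]/(Km+[S]) = 2.31/15.21 = 0.1519 and 6.01/18.91 = 0.3178.
v₂/v₁ is just their ratio: 0.3178/0.1519 = 2.09.

2.09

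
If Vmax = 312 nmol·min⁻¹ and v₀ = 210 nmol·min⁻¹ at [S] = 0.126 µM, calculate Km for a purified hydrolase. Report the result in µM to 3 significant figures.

0.0612 µM

From v = Vmax[S]/(Km+[S]), Km = [S](Vmax − v)/v.
Km = 0.126 × (312 − 210) / 210 = 12.85/210 = 0.0612 µM.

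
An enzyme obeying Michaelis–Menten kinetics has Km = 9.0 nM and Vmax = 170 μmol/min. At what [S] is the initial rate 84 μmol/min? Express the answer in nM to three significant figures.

8.79 nM

Rearranging v = Vmax[S]/(Km+[S]) gives [S] = Km·v/(Vmax − v).
[S] = 9.0 × 84 / (170 − 84) = 756.0/86.00 = 8.79 nM.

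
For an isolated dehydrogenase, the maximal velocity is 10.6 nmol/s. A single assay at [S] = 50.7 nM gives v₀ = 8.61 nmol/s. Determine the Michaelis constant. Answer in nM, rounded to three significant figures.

11.7 nM

From v = Vmax[S]/(Km+[S]), Km = [S](Vmax − v)/v.
Km = 50.7 × (10.6 − 8.61) / 8.61 = 100.9/8.61 = 11.7 nM.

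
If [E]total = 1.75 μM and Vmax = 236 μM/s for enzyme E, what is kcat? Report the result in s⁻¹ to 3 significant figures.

135 s⁻¹

kcat = Vmax/[E]total = 236 μM/s / 1.75 μM = 135 s⁻¹.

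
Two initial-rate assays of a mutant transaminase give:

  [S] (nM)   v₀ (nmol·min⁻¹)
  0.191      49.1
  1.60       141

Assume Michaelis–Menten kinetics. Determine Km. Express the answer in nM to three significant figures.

0.544 nM

From v = Vmax[S]/(Km+[S]), each point gives Vmax = v(Km+[S])/[S].
Equating: 49.1(Km+0.191)/0.191 = 141(Km+1.60)/1.60.
257.1·Km + 49.1 = 88.12·Km + 141, so (257.1 − 88.12)·Km = 141 − 49.1.
Km = 91.90/168.9 = 0.544 nM; then Vmax = 49.1(0.544+0.191)/0.191 = 189 nmol·min⁻¹.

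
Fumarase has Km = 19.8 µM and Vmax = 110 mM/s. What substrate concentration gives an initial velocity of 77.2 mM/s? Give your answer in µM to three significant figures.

The required fractional saturation is v/Vmax = 77.2/110 = 0.7018.
Then [S]/(Km+[S]) = 0.7018 ⇒ [S] = 19.8 × 0.7018/(1 − 0.7018) = 46.6 µM.

46.6 µM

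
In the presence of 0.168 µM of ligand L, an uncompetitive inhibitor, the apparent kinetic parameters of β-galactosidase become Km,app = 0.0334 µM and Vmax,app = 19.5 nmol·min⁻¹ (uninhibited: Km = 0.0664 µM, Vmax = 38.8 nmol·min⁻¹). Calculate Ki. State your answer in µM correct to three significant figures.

Uncompetitive: Vmax,app = Vmax/α (and Km,app = Km/α) with α = 1 + [I]/Ki.
α = Vmax/Vmax,app = 38.8/19.5 = 1.990.
Ki = [I]/(α − 1) = 0.168/0.9897 = 0.170 µM.

0.170 µM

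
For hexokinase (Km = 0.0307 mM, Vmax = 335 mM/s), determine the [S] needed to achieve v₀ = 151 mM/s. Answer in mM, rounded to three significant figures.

0.0252 mM

The required fractional saturation is v/Vmax = 151/335 = 0.4507.
Then [S]/(Km+[S]) = 0.4507 ⇒ [S] = 0.0307 × 0.4507/(1 − 0.4507) = 0.0252 mM.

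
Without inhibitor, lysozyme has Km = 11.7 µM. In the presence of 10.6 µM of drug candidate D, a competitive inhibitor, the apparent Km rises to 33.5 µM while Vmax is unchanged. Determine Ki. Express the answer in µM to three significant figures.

5.69 µM

Competitive: Km,app = α·Km with α = 1 + [I]/Ki.
α = Km,app/Km = 33.5/11.7 = 2.863.
Ki = [I]/(α − 1) = 10.6/1.863 = 5.69 µM.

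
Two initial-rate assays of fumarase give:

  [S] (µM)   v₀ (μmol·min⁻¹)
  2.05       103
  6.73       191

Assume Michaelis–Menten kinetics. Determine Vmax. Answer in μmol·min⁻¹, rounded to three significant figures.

From v = Vmax[S]/(Km+[S]), each point gives Vmax = v(Km+[S])/[S].
Equating: 103(Km+2.05)/2.05 = 191(Km+6.73)/6.73.
50.24·Km + 103 = 28.38·Km + 191, so (50.24 − 28.38)·Km = 191 − 103.
Km = 88.00/21.86 = 4.02 µM; then Vmax = 103(4.02+2.05)/2.05 = 305 μmol·min⁻¹.

305 μmol·min⁻¹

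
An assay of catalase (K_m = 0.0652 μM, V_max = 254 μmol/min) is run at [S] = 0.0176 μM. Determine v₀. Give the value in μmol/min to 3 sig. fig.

54.0 μmol/min

[S]/(Km+[S]) = 0.0176/0.08280 = 0.2126, the fractional saturation.
v = 0.2126 × Vmax = 0.2126 × 254 = 54.0 μmol/min.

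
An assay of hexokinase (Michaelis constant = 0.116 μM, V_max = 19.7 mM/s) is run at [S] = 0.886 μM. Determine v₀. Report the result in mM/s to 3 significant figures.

17.4 mM/s

v = Vmax·[S]/(Km + [S]) = 19.7 × 0.886 / (0.116 + 0.886)
  = 17.45 / 1.002 = 17.4 mM/s.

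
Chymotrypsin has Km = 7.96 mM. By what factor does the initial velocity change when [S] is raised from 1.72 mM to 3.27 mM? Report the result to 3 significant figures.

1.64

The fractional saturations are [S]/(Km+[S]) = 1.72/9.680 = 0.1777 and 3.27/11.23 = 0.2912.
v₂/v₁ is just their ratio: 0.2912/0.1777 = 1.64.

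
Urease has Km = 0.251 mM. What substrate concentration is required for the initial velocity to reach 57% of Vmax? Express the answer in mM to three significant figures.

v/Vmax = [S]/(Km+[S]) = 0.57, so [S] = Km·0.57/(1 − 0.57) = 0.251 × 1.326.
[S] = 0.333 mM.

0.333 mM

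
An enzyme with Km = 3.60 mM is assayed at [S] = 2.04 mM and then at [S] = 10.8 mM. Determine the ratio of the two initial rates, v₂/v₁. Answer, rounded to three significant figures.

2.07

Since Vmax cancels, v₂/v₁ = [S]₂(Km+[S]₁) / [S]₁(Km+[S]₂).
= 10.8×(3.60+2.04) / (2.04×(3.60+10.8)) = 60.91/29.38 = 2.07.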